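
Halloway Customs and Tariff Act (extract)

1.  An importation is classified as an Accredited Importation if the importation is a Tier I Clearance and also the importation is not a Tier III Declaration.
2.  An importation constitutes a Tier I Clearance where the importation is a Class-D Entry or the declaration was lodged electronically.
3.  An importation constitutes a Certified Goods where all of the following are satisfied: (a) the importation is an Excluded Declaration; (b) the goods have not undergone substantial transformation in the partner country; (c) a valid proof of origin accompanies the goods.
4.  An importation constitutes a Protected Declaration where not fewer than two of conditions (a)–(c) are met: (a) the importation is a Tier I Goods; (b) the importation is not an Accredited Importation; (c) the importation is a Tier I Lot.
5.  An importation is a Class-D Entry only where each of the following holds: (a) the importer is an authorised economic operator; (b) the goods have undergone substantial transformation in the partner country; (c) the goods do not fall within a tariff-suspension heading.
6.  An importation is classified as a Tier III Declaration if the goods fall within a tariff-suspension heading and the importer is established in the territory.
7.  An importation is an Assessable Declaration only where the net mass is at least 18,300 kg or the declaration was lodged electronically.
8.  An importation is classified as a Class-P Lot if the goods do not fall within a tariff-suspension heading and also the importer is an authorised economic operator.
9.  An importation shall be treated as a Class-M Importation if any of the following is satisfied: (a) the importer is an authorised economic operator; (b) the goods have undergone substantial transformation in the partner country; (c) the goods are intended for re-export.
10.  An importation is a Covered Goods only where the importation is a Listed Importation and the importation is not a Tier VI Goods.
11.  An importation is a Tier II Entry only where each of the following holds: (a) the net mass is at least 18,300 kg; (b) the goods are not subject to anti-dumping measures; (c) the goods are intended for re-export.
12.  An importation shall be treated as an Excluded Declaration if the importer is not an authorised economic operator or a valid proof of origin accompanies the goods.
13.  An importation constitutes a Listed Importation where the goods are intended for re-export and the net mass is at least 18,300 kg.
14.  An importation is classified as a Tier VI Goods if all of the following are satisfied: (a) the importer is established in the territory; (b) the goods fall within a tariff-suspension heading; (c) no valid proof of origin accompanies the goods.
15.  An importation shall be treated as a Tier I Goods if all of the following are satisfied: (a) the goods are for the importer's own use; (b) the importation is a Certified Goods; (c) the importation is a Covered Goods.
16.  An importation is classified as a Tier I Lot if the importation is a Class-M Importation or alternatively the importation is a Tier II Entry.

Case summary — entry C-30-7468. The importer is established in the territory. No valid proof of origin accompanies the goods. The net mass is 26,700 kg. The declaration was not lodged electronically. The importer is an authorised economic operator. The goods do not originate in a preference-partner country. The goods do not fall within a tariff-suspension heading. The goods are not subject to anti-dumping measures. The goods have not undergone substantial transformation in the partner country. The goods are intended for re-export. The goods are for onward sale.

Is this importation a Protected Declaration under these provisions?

paragraph 12 — Excluded Declaration: [the importer is not an authorised economic operator? no] OR [a valid proof of origin accompanies the goods? no] → not satisfied.
paragraph 3 — Certified Goods: [Excluded Declaration (paragraph 12)? no] AND [the goods have not undergone substantial transformation in the partner country? yes] AND [a valid proof of origin accompanies the goods? no] → not satisfied.
paragraph 13 — Listed Importation: [the goods are intended for re-export? yes] AND [net mass: 26,700 kg ≥ 18,300 kg? yes] → satisfied.
paragraph 14 — Tier VI Goods: [the importer is established in the territory? yes] AND [the goods fall within a tariff-suspension heading? no] AND [no valid proof of origin accompanies the goods? yes] → not satisfied.
paragraph 10 — Covered Goods: [Listed Importation (paragraph 13)? yes] AND [not a Tier VI Goods (paragraph 14)? yes] → satisfied.
paragraph 15 — Tier I Goods: [the goods are for the importer's own use? no] AND [Certified Goods (paragraph 3)? no] AND [Covered Goods (paragraph 10)? yes] → not satisfied.
paragraph 5 — Class-D Entry: [the importer is an authorised economic operator? yes] AND [the goods have undergone substantial transformation in the partner country? no] AND [the goods do not fall within a tariff-suspension heading? yes] → not satisfied.
paragraph 2 — Tier I Clearance: [Class-D Entry (paragraph 5)? no] OR [the declaration was lodged electronically? no] → not satisfied.
paragraph 6 — Tier III Declaration: [the goods fall within a tariff-suspension heading? no] AND [the importer is established in the territory? yes] → not satisfied.
paragraph 1 — Accredited Importation: [Tier I Clearance (paragraph 2)? no] AND [not a Tier III Declaration (paragraph 6)? yes] → not satisfied.
paragraph 9 — Class-M Importation: [the importer is an authorised economic operator? yes] OR [the goods have undergone substantial transformation in the partner country? no] OR [the goods are intended for re-export? yes] → satisfied.
paragraph 11 — Tier II Entry: [net mass: 26,700 kg ≥ 18,300 kg? yes] AND [the goods are not subject to anti-dumping measures? yes] AND [the goods are intended for re-export? yes] → satisfied.
paragraph 16 — Tier I Lot: [Class-M Importation (paragraph 9)? yes] OR [Tier II Entry (paragraph 11)? yes] → satisfied.
paragraph 4 — Protected Declaration: Tier I Goods (paragraph 15)? no; not an Accredited Importation (paragraph 1)? yes; Tier I Lot (paragraph 16)? yes — 2 of 3 hold (need ≥2) → satisfied.

Yes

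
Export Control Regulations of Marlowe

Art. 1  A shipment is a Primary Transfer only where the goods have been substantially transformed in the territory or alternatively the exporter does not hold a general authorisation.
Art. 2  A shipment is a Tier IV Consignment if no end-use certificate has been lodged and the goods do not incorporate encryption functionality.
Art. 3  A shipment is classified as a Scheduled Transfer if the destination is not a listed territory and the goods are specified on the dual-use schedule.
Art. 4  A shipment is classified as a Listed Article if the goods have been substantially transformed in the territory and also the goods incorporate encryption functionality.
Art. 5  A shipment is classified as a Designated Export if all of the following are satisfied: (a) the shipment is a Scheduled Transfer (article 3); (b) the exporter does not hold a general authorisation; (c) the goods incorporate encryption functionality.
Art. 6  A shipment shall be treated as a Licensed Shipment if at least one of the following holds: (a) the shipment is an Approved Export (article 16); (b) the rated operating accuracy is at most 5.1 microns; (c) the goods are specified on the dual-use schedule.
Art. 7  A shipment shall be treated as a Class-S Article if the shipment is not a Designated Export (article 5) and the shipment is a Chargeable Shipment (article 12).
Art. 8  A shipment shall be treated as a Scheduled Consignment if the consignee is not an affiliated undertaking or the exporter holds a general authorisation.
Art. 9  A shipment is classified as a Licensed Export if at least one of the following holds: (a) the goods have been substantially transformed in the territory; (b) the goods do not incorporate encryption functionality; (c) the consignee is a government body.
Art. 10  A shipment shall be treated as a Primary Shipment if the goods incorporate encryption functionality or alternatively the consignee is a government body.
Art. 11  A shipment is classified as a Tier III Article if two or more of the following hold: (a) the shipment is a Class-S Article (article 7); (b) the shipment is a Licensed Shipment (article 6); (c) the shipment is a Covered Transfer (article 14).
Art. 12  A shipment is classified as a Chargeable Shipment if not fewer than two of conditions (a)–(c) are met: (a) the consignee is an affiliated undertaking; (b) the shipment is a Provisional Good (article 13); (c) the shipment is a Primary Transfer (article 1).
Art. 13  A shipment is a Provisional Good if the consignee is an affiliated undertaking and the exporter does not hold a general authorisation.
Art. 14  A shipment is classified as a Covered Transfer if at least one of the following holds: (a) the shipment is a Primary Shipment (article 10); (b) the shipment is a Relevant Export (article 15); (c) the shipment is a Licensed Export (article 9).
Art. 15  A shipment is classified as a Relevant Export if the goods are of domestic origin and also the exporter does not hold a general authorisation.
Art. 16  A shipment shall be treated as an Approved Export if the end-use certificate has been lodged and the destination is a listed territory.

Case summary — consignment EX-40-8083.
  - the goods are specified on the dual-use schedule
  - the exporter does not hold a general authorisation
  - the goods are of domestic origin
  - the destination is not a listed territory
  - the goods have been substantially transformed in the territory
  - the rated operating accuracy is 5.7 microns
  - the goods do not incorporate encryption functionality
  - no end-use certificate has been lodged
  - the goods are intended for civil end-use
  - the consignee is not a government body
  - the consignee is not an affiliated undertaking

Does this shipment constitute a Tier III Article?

Yes

article 3 — Scheduled Transfer: [the destination is not a listed territory? yes] AND [the goods are specified on the dual-use schedule? yes] → satisfied.
article 5 — Designated Export: [Scheduled Transfer (article 3)? yes] AND [the exporter does not hold a general authorisation? yes] AND [the goods incorporate encryption functionality? no] → not satisfied.
article 13 — Provisional Good: [the consignee is an affiliated undertaking? no] AND [the exporter does not hold a general authorisation? yes] → not satisfied.
article 1 — Primary Transfer: [the goods have been substantially transformed in the territory? yes] OR [the exporter does not hold a general authorisation? yes] → satisfied.
article 12 — Chargeable Shipment: the consignee is an affiliated undertaking? no; Provisional Good (article 13)? no; Primary Transfer (article 1)? yes — 1 of 3 hold (need ≥2) → not satisfied.
article 7 — Class-S Article: [not a Designated Export (article 5)? yes] AND [Chargeable Shipment (article 12)? no] → not satisfied.
article 16 — Approved Export: [the end-use certificate has been lodged? no] AND [the destination is a listed territory? no] → not satisfied.
article 6 — Licensed Shipment: [Approved Export (article 16)? no] OR [rated operating accuracy: 5.7 microns ≤ 5.1 microns? no] OR [the goods are specified on the dual-use schedule? yes] → satisfied.
article 10 — Primary Shipment: [the goods incorporate encryption functionality? no] OR [the consignee is a government body? no] → not satisfied.
article 15 — Relevant Export: [the goods are of domestic origin? yes] AND [the exporter does not hold a general authorisation? yes] → satisfied.
article 9 — Licensed Export: [the goods have been substantially transformed in the territory? yes] OR [the goods do not incorporate encryption functionality? yes] OR [the consignee is a government body? no] → satisfied.
article 14 — Covered Transfer: [Primary Shipment (article 10)? no] OR [Relevant Export (article 15)? yes] OR [Licensed Export (article 9)? yes] → satisfied.
article 11 — Tier III Article: Class-S Article (article 7)? no; Licensed Shipment (article 6)? yes; Covered Transfer (article 14)? yes — 2 of 3 hold (need ≥2) → satisfied.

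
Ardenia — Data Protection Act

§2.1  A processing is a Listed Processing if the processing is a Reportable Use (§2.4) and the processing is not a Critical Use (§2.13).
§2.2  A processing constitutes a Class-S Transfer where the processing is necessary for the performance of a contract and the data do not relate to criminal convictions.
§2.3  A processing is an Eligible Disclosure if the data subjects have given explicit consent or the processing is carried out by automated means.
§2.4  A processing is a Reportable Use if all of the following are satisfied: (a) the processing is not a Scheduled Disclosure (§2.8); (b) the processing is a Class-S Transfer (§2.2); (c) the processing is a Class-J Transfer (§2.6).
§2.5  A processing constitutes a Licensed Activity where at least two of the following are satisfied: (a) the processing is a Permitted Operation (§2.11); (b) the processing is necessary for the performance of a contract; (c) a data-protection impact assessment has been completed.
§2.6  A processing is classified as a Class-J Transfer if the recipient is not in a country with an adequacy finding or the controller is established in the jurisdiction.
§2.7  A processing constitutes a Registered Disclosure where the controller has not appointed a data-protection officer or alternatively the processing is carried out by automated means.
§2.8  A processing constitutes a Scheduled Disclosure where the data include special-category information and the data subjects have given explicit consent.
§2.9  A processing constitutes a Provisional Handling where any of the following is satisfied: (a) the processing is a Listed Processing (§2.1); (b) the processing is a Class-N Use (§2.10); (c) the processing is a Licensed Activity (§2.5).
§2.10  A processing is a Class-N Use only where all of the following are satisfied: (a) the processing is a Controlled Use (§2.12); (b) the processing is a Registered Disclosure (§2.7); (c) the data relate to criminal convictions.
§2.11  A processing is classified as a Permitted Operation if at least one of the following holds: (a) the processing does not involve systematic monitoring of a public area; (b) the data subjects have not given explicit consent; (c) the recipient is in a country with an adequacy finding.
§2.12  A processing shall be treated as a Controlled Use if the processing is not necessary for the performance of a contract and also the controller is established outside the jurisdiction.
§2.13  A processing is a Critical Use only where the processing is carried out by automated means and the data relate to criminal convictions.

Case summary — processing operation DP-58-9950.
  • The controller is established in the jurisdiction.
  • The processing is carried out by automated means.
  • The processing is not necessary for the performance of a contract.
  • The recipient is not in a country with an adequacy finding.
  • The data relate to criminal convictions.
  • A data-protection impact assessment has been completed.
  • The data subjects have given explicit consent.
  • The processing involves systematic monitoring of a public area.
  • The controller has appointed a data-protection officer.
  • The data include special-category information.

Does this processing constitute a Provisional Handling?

Under §2.8: the data include special-category information? yes; and the data subjects have given explicit consent? yes. So the processing is a Scheduled Disclosure.
Under §2.2: the processing is necessary for the performance of a contract? no; and the data do not relate to criminal convictions? no. So the processing is not a Class-S Transfer.
Under §2.6: the recipient is not in a country with an adequacy finding? yes; or the controller is established in the jurisdiction? yes. So the processing is a Class-J Transfer.
Under §2.4: not a Scheduled Disclosure (§2.8)? no; and Class-S Transfer (§2.2)? no; and Class-J Transfer (§2.6)? yes. So the processing is not a Reportable Use.
Under §2.13: the processing is carried out by automated means? yes; and the data relate to criminal convictions? yes. So the processing is a Critical Use.
Under §2.1: Reportable Use (§2.4)? no; and not a Critical Use (§2.13)? no. So the processing is not a Listed Processing.
Under §2.12: the processing is not necessary for the performance of a contract? yes; and the controller is established outside the jurisdiction? no. So the processing is not a Controlled Use.
Under §2.7: the controller has not appointed a data-protection officer? no; or the processing is carried out by automated means? yes. So the processing is a Registered Disclosure.
Under §2.10: Controlled Use (§2.12)? no; and Registered Disclosure (§2.7)? yes; and the data relate to criminal convictions? yes. So the processing is not a Class-N Use.
Under §2.11: the processing does not involve systematic monitoring of a public area? no; or the data subjects have not given explicit consent? no; or the recipient is in a country with an adequacy finding? no. So the processing is not a Permitted Operation.
Under §2.5: Permitted Operation (§2.11)? no; the processing is necessary for the performance of a contract? no; a data-protection impact assessment has been completed? yes — 1 of 3 hold (need ≥2) → not satisfied.
Under §2.9: Listed Processing (§2.1)? no; or Class-N Use (§2.10)? no; or Licensed Activity (§2.5)? no. So the processing is not a Provisional Handling.

No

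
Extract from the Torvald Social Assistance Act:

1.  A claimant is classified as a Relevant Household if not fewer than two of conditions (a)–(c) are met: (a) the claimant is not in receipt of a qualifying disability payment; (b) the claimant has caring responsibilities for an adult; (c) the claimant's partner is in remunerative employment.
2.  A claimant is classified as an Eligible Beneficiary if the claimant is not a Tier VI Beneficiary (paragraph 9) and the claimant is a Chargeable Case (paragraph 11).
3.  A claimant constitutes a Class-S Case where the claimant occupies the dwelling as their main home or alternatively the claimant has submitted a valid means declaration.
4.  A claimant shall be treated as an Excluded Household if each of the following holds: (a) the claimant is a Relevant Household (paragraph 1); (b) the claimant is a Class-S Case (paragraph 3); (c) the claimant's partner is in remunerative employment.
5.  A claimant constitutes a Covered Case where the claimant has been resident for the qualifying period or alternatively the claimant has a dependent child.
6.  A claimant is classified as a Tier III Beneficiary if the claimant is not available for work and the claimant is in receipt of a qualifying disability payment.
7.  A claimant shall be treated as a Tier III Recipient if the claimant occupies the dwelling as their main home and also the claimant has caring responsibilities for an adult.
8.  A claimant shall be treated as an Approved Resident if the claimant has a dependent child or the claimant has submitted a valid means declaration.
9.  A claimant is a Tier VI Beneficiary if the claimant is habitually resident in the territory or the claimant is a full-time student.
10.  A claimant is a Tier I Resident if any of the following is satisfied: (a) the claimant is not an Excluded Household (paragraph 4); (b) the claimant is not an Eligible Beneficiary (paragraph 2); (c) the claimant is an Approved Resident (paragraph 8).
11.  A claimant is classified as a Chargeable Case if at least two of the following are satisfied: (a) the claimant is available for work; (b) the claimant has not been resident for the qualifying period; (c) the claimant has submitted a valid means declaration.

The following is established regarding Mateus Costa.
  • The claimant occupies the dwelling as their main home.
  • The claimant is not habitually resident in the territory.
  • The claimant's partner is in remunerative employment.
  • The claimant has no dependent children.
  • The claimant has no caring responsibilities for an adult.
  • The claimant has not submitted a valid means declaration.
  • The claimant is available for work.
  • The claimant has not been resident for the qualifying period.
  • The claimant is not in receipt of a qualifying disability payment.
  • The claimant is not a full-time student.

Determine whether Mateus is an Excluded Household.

Yes

paragraph 1 — Relevant Household: the claimant is not in receipt of a qualifying disability payment? yes; the claimant has caring responsibilities for an adult? no; the claimant's partner is in remunerative employment? yes — 2 of 3 hold (need ≥2) → satisfied.
paragraph 3 — Class-S Case: [the claimant occupies the dwelling as their main home? yes] OR [the claimant has submitted a valid means declaration? no] → satisfied.
paragraph 4 — Excluded Household: [Relevant Household (paragraph 1)? yes] AND [Class-S Case (paragraph 3)? yes] AND [the claimant's partner is in remunerative employment? yes] → satisfied.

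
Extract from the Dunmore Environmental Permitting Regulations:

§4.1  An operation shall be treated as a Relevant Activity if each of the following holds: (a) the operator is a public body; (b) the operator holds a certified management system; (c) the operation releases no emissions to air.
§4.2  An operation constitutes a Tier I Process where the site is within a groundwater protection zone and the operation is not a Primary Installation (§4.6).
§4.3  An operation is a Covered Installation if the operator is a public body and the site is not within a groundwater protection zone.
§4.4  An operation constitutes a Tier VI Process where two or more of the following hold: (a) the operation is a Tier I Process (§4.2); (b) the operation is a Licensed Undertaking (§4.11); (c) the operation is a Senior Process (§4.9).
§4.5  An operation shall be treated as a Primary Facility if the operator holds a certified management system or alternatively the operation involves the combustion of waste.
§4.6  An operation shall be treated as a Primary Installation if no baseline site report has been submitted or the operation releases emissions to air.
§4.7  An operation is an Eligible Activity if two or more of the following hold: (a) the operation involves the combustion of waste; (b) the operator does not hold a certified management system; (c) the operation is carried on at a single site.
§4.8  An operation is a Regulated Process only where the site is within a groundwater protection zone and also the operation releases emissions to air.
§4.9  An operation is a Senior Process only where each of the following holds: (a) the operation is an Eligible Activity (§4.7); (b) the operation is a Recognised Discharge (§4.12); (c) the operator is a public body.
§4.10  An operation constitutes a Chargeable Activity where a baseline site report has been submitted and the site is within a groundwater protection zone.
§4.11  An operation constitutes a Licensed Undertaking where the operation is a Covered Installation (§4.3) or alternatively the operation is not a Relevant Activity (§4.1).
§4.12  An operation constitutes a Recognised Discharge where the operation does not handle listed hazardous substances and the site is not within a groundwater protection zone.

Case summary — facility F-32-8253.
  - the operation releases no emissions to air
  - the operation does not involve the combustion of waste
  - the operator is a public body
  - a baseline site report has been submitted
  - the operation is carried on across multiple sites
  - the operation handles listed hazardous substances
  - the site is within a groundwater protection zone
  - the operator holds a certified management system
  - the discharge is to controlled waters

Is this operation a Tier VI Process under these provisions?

Under §4.6: no baseline site report has been submitted? no; or the operation releases emissions to air? no. So the operation is not a Primary Installation.
Under §4.2: the site is within a groundwater protection zone? yes; and not a Primary Installation (§4.6)? yes. So the operation is a Tier I Process.
Under §4.3: the operator is a public body? yes; and the site is not within a groundwater protection zone? no. So the operation is not a Covered Installation.
Under §4.1: the operator is a public body? yes; and the operator holds a certified management system? yes; and the operation releases no emissions to air? yes. So the operation is a Relevant Activity.
Under §4.11: Covered Installation (§4.3)? no; or not a Relevant Activity (§4.1)? no. So the operation is not a Licensed Undertaking.
Under §4.7: the operation involves the combustion of waste? no; the operator does not hold a certified management system? no; the operation is carried on at a single site? no — 0 of 3 hold (need ≥2) → not satisfied.
Under §4.12: the operation does not handle listed hazardous substances? no; and the site is not within a groundwater protection zone? no. So the operation is not a Recognised Discharge.
Under §4.9: Eligible Activity (§4.7)? no; and Recognised Discharge (§4.12)? no; and the operator is a public body? yes. So the operation is not a Senior Process.
Under §4.4: Tier I Process (§4.2)? yes; Licensed Undertaking (§4.11)? no; Senior Process (§4.9)? no — 1 of 3 hold (need ≥2) → not satisfied.

No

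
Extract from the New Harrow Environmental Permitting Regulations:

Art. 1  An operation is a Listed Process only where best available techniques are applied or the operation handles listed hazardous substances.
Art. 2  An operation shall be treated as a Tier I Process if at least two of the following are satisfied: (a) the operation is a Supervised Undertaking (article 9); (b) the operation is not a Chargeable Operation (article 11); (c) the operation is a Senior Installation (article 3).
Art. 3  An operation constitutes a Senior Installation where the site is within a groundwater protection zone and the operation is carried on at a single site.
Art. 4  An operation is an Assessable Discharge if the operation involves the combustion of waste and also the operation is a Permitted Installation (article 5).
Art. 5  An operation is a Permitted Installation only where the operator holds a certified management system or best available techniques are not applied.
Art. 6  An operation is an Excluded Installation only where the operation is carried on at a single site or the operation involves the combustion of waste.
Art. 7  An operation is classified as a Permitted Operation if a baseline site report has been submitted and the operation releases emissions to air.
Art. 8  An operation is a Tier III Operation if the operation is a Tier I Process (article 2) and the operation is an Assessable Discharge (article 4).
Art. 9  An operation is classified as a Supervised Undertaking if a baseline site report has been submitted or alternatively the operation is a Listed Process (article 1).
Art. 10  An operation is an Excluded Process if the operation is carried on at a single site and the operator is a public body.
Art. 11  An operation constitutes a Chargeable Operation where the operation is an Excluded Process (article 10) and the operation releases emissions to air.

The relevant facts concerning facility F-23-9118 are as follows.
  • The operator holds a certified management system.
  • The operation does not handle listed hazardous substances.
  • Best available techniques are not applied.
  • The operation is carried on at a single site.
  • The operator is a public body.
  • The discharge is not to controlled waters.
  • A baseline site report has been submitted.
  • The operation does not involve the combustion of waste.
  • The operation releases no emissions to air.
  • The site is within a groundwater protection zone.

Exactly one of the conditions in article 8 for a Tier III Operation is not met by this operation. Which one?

Assessable Discharge

article 1 — Listed Process: [best available techniques are applied? no] OR [the operation handles listed hazardous substances? no] → not satisfied.
article 9 — Supervised Undertaking: [a baseline site report has been submitted? yes] OR [Listed Process (article 1)? no] → satisfied.
article 10 — Excluded Process: [the operation is carried on at a single site? yes] AND [the operator is a public body? yes] → satisfied.
article 11 — Chargeable Operation: [Excluded Process (article 10)? yes] AND [the operation releases emissions to air? no] → not satisfied.
article 3 — Senior Installation: [the site is within a groundwater protection zone? yes] AND [the operation is carried on at a single site? yes] → satisfied.
article 2 — Tier I Process: Supervised Undertaking (article 9)? yes; not a Chargeable Operation (article 11)? yes; Senior Installation (article 3)? yes — 3 of 3 hold (need ≥2) → satisfied.
article 5 — Permitted Installation: [the operator holds a certified management system? yes] OR [best available techniques are not applied? yes] → satisfied.
article 4 — Assessable Discharge: [the operation involves the combustion of waste? no] AND [Permitted Installation (article 5)? yes] → not satisfied.
article 8 — Tier III Operation: [Tier I Process (article 2)? yes] AND [Assessable Discharge (article 4)? no] → not satisfied.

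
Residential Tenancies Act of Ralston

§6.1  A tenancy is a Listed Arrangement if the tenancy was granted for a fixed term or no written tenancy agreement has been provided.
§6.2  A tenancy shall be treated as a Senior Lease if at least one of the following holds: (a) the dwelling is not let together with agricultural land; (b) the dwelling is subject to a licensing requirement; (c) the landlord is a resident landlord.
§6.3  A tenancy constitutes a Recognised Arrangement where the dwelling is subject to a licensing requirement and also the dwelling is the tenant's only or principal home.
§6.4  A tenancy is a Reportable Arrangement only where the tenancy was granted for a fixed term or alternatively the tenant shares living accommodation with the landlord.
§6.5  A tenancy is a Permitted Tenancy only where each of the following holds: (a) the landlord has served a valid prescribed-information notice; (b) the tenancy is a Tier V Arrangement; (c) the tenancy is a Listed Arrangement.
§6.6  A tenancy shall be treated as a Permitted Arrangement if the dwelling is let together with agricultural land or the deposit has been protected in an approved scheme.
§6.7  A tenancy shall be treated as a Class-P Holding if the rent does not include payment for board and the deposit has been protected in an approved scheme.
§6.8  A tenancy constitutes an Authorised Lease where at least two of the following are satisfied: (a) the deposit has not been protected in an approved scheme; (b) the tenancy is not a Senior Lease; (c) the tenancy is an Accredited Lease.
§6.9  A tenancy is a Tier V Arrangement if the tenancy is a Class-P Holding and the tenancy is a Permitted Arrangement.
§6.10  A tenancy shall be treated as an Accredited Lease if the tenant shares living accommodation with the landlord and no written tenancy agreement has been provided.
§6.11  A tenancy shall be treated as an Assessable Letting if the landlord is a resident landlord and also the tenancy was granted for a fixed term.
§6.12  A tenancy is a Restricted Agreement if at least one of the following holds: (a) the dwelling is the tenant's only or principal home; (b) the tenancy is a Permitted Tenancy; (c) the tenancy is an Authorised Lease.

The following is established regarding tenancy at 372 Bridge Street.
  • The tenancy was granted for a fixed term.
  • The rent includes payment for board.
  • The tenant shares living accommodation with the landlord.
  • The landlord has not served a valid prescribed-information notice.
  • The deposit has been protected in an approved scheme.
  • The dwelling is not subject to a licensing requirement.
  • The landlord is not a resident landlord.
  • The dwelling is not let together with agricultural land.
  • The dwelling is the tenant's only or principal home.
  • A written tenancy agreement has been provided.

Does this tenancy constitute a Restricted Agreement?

Yes

§6.7 — Class-P Holding: [the rent does not include payment for board? no] AND [the deposit has been protected in an approved scheme? yes] → not satisfied.
§6.6 — Permitted Arrangement: [the dwelling is let together with agricultural land? no] OR [the deposit has been protected in an approved scheme? yes] → satisfied.
§6.9 — Tier V Arrangement: [Class-P Holding (§6.7)? no] AND [Permitted Arrangement (§6.6)? yes] → not satisfied.
§6.1 — Listed Arrangement: [the tenancy was granted for a fixed term? yes] OR [no written tenancy agreement has been provided? no] → satisfied.
§6.5 — Permitted Tenancy: [the landlord has served a valid prescribed-information notice? no] AND [Tier V Arrangement (§6.9)? no] AND [Listed Arrangement (§6.1)? yes] → not satisfied.
§6.2 — Senior Lease: [the dwelling is not let together with agricultural land? yes] OR [the dwelling is subject to a licensing requirement? no] OR [the landlord is a resident landlord? no] → satisfied.
§6.10 — Accredited Lease: [the tenant shares living accommodation with the landlord? yes] AND [no written tenancy agreement has been provided? no] → not satisfied.
§6.8 — Authorised Lease: the deposit has not been protected in an approved scheme? no; not a Senior Lease (§6.2)? no; Accredited Lease (§6.10)? no — 0 of 3 hold (need ≥2) → not satisfied.
§6.12 — Restricted Agreement: [the dwelling is the tenant's only or principal home? yes] OR [Permitted Tenancy (§6.5)? no] OR [Authorised Lease (§6.8)? no] → satisfied.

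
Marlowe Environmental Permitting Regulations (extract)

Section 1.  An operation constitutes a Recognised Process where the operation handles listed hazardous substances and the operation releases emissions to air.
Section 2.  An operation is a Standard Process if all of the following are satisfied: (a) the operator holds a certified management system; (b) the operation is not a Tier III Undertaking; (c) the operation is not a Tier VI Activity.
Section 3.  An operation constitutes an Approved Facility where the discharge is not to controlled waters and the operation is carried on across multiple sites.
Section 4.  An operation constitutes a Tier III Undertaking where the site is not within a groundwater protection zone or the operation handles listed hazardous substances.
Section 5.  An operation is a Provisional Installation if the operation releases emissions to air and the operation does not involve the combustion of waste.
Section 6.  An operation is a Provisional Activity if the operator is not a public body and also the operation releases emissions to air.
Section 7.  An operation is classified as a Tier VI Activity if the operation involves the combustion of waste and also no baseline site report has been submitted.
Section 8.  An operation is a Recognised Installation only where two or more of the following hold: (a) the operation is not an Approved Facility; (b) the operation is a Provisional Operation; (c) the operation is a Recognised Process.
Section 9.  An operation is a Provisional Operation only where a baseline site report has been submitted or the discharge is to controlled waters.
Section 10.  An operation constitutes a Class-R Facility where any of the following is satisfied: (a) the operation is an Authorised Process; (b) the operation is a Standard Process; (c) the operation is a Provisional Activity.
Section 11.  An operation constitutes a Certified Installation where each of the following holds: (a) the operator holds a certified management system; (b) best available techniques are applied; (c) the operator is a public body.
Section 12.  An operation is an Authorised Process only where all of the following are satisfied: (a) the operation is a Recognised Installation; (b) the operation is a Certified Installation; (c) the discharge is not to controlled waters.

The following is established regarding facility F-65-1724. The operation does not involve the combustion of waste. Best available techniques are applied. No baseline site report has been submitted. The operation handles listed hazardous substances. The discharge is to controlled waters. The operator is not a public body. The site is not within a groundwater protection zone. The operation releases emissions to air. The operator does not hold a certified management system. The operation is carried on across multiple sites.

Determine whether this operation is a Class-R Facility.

Yes

Under section 3: the discharge is not to controlled waters? no; and the operation is carried on across multiple sites? yes. So the operation is not an Approved Facility.
Under section 9: a baseline site report has been submitted? no; or the discharge is to controlled waters? yes. So the operation is a Provisional Operation.
Under section 1: the operation handles listed hazardous substances? yes; and the operation releases emissions to air? yes. So the operation is a Recognised Process.
Under section 8: not an Approved Facility (section 3)? yes; Provisional Operation (section 9)? yes; Recognised Process (section 1)? yes — 3 of 3 hold (need ≥2) → satisfied.
Under section 11: the operator holds a certified management system? no; and best available techniques are applied? yes; and the operator is a public body? no. So the operation is not a Certified Installation.
Under section 12: Recognised Installation (section 8)? yes; and Certified Installation (section 11)? no; and the discharge is not to controlled waters? no. So the operation is not an Authorised Process.
Under section 4: the site is not within a groundwater protection zone? yes; or the operation handles listed hazardous substances? yes. So the operation is a Tier III Undertaking.
Under section 7: the operation involves the combustion of waste? no; and no baseline site report has been submitted? yes. So the operation is not a Tier VI Activity.
Under section 2: the operator holds a certified management system? no; and not a Tier III Undertaking (section 4)? no; and not a Tier VI Activity (section 7)? yes. So the operation is not a Standard Process.
Under section 6: the operator is not a public body? yes; and the operation releases emissions to air? yes. So the operation is a Provisional Activity.
Under section 10: Authorised Process (section 12)? no; or Standard Process (section 2)? no; or Provisional Activity (section 6)? yes. So the operation is a Class-R Facility.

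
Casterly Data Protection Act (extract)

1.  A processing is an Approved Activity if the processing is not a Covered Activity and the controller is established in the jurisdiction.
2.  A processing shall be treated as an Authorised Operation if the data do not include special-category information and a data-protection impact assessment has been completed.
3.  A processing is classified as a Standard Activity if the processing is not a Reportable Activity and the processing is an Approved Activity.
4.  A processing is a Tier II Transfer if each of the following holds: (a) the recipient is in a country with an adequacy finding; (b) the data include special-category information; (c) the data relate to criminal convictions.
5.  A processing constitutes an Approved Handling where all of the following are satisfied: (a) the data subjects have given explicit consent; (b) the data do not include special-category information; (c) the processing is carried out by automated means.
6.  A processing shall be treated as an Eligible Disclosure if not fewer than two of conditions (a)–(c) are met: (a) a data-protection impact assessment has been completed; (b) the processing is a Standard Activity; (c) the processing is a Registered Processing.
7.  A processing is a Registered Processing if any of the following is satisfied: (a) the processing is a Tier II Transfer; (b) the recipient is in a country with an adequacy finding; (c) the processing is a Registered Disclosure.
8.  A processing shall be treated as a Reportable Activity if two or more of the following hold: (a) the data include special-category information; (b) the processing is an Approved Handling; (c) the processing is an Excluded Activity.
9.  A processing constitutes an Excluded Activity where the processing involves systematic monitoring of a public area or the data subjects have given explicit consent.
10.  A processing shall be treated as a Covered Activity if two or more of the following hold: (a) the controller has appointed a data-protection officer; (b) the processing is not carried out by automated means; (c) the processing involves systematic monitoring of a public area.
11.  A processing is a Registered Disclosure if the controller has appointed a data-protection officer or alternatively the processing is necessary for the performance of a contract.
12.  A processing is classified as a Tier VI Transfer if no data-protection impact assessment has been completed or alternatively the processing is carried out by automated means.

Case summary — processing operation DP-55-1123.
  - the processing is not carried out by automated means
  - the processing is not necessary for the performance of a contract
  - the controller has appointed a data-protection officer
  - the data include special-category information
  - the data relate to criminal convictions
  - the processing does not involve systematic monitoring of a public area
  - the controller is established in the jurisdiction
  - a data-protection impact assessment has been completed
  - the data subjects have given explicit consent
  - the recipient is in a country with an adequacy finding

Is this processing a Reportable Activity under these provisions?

Yes

paragraph 5 — Approved Handling: [the data subjects have given explicit consent? yes] AND [the data do not include special-category information? no] AND [the processing is carried out by automated means? no] → not satisfied.
paragraph 9 — Excluded Activity: [the processing involves systematic monitoring of a public area? no] OR [the data subjects have given explicit consent? yes] → satisfied.
paragraph 8 — Reportable Activity: the data include special-category information? yes; Approved Handling (paragraph 5)? no; Excluded Activity (paragraph 9)? yes — 2 of 3 hold (need ≥2) → satisfied.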